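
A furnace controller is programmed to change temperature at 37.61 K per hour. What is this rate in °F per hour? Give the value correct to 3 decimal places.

67.698 °F/hour

Since only a temperature interval is involved, the additive offset between the scales drops out.
A change of 1 K is a change of 1.8°F, so 37.61 × 1.8 = 67.698.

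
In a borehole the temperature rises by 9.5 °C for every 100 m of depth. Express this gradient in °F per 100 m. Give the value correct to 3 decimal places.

17.100 °F/100 m

The quantity depends on a temperature interval, so only the ratio of degree sizes applies; the offset between the scales is irrelevant.
A change of 1°C is a change of 1.8°F, so 9.5 × 1.8 = 17.100.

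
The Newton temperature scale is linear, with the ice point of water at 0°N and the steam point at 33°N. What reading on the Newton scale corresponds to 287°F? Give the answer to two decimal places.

46.75°N

First in Celsius: (287 - 32) × 5/9 = 141.6667°C.
Linearly onto the Newton scale: 0 + (141.6667 / 100) × (33 - 0) = 46.75°N.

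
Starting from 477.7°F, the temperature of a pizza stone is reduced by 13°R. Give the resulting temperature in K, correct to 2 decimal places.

513.54 K

Initial temperature in Celsius: (477.7 - 32) × 5/9 = 247.6111°C.
The 13°R change is an interval, so only the factor 5/9 applies: -13 × 5/9 = -7.2222°C.
Final Celsius temperature: 247.6111 - 7.2222 = 240.3889°C.
In kelvin: 240.3889 + 273.15 = 513.54 K.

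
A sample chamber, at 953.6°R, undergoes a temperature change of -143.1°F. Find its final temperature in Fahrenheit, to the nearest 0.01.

Initial temperature in Celsius: (953.6 - 491.67) × 5/9 = 256.6278°C.
The 143.1°F change is an interval, so only the factor 5/9 applies: -143.1 × 5/9 = -79.5000°C.
Final Celsius temperature: 256.6278 - 79.5000 = 177.1278°C.
In Fahrenheit: 177.1278 × 1.8 + 32 = 350.83°F.

350.83°F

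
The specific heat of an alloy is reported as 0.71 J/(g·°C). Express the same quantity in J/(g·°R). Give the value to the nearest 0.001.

0.394 J/(g·°R)

Since only a temperature interval is involved, the additive offset between the scales drops out.
A change of 1°R is a change of 5/9°C, so per °R the value is 0.71 × 5/9 = 0.394.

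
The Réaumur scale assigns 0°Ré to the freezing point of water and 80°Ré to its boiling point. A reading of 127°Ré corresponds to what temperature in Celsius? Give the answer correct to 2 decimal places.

158.75°C

Linear interpolation between the fixed points: C = (127 - 0) × 100 / (80 - 0) = 158.7500°C.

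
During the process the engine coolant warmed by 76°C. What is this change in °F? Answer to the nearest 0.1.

136.8°F

For a temperature interval the offset drops out; only the factor 1.8 applies.
76 × 1.8 = 136.8.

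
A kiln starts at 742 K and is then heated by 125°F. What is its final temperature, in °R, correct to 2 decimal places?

Initial temperature in Celsius: 742 - 273.15 = 468.8500°C.
The 125°F change is an interval, so only the factor 5/9 applies: +125 × 5/9 = +69.4444°C.
Final Celsius temperature: 468.8500 + 69.4444 = 538.2944°C.
In Rankine: 538.2944 × 1.8 + 491.67 = 1460.60°R.

1460.60°R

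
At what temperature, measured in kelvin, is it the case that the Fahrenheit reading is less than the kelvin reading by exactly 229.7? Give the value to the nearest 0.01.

Let K be the kelvin reading. The Fahrenheit reading is F = 1.8·K - 459.67.
Require F - K = -229.7: (0.8)·K - 459.67 = -229.7.
K = (-229.7 + 459.67) / (0.8) = 287.46.

287.46 K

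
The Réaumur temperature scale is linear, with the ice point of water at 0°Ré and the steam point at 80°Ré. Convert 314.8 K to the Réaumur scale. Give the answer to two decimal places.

First in Celsius: 314.8 - 273.15 = 41.6500°C.
Linearly onto the Réaumur scale: 0 + (41.6500 / 100) × (80 - 0) = 33.32°Ré.

33.32°Ré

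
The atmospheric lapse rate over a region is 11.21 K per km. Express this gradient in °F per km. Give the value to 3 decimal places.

20.178 °F/km

The quantity depends on a temperature interval, so only the ratio of degree sizes applies; the offset between the scales is irrelevant.
A change of 1 K is a change of 1.8°F, so 11.21 × 1.8 = 20.178.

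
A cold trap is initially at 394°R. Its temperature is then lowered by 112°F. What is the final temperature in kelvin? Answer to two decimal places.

Initial temperature in Celsius: (394 - 491.67) × 5/9 = -54.2611°C.
The 112°F change is an interval, so only the factor 5/9 applies: -112 × 5/9 = -62.2222°C.
Final Celsius temperature: -54.2611 - 62.2222 = -116.4833°C.
In kelvin: -116.4833 + 273.15 = 156.67 K.

156.67 K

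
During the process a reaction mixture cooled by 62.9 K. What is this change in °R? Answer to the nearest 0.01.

113.22°R

An interval of 1 K corresponds to 1.8°R.
62.9 × 1.8 = 113.22.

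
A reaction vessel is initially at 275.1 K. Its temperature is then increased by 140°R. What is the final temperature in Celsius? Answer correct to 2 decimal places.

Initial temperature in Celsius: 275.1 - 273.15 = 1.9500°C.
The 140°R change is an interval, so only the factor 5/9 applies: +140 × 5/9 = +77.7778°C.
Final Celsius temperature: 1.9500 + 77.7778 = 79.7278°C.

79.73°C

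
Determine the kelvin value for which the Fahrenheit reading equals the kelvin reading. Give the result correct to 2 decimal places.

574.59 K

Let K be the kelvin reading. The Fahrenheit reading is F = 1.8·K - 459.67.
Set F = K: 1.8·K - 459.67 = K.
(0.8)·K = 459.67  ⇒  K = 574.59.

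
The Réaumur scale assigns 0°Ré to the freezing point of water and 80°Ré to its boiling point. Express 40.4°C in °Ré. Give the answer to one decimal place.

32.3°Ré

Linearly onto the Réaumur scale: 0 + (40.4000 / 100) × (80 - 0) = 32.3°Ré.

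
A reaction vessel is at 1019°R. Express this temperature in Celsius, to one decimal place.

293.0°C

In Celsius: (1019 - 491.67) × 5/9 = 292.9611°C.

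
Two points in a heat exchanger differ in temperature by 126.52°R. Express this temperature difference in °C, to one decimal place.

70.3°C

An interval of 1°R corresponds to 5/9°C.
126.52 × 5/9 = 70.3.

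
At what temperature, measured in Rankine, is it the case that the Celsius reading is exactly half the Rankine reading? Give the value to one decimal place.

Let R be the Rankine reading. The Celsius reading is C = 5/9·R - 273.15.
Require C = 0.5·R: 5/9·R - 273.15 = 0.5·R.
(1/18)·R = 273.15  ⇒  R = 4916.7.

4916.7°R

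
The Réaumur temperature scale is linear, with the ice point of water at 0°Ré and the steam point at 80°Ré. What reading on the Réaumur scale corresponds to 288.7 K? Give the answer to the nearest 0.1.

12.4°Ré

First in Celsius: 288.7 - 273.15 = 15.5500°C.
Linearly onto the Réaumur scale: 0 + (15.5500 / 100) × (80 - 0) = 12.4°Ré.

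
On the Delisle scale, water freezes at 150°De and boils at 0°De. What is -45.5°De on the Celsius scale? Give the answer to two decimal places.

Linear interpolation between the fixed points: C = (-45.5 - 150) × 100 / (0 - 150) = 130.3333°C.

130.33°C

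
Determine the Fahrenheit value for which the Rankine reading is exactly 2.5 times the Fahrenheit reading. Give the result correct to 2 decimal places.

306.45°F

Let F be the Fahrenheit reading. The Rankine reading is R = 1·F + 459.67.
Require R = 2.5·F: 1·F + 459.67 = 2.5·F.
(-1.5)·F = -459.67  ⇒  F = 306.45.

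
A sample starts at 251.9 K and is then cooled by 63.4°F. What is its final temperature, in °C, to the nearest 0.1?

Initial temperature in Celsius: 251.9 - 273.15 = -21.2500°C.
The 63.4°F change is an interval, so only the factor 5/9 applies: -63.4 × 5/9 = -35.2222°C.
Final Celsius temperature: -21.2500 - 35.2222 = -56.4722°C.

-56.5°C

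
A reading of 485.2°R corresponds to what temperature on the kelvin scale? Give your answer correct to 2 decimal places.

In Celsius: (485.2 - 491.67) × 5/9 = -3.5944°C.
In kelvin: -3.5944 + 273.15 = 269.56 K.

269.56 K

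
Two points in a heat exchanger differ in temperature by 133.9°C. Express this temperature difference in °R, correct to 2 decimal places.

241.02°R

For a temperature interval the offset drops out; only the factor 1.8 applies.
133.9 × 1.8 = 241.02.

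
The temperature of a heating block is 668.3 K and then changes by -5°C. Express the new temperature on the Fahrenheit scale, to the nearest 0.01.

Initial temperature in Celsius: 668.3 - 273.15 = 395.1500°C.
Final Celsius temperature: 395.1500 - 5.0000 = 390.1500°C.
In Fahrenheit: 390.1500 × 1.8 + 32 = 734.27°F.

734.27°F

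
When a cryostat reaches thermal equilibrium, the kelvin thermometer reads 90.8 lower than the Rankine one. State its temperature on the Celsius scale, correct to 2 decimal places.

Let x be the Rankine reading; then the kelvin reading is 5/9·x.
(5/9·x) - x = -90.8  ⇒  (-4/9)·x = -90.8  ⇒  x = 204.3000°R.
In Celsius: (204.3 - 491.67) × 5/9 = -159.65°C.

-159.65°C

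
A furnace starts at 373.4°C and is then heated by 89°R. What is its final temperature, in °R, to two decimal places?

The 89°R change is an interval, so only the factor 5/9 applies: +89 × 5/9 = +49.4444°C.
Final Celsius temperature: 373.4000 + 49.4444 = 422.8444°C.
In Rankine: 422.8444 × 1.8 + 491.67 = 1252.79°R.

1252.79°R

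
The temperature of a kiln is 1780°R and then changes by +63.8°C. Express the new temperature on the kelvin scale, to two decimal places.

Initial temperature in Celsius: (1780 - 491.67) × 5/9 = 715.7389°C.
Final Celsius temperature: 715.7389 + 63.8000 = 779.5389°C.
In kelvin: 779.5389 + 273.15 = 1052.69 K.

1052.69 K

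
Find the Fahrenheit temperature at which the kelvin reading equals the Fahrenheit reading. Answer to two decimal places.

574.59°F

Let F be the Fahrenheit reading. The kelvin reading is K = 5/9·F + 255.372.
Set K = F: 5/9·F + 255.372 = F.
(-4/9)·F = -255.372  ⇒  F = 574.59.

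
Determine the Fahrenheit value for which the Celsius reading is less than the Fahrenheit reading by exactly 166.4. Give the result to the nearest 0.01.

Let F be the Fahrenheit reading. The Celsius reading is C = 5/9·F - 17.7778.
Require C - F = -166.4: (-4/9)·F - 17.7778 = -166.4.
F = (-166.4 + 17.7778) / (-4/9) = 334.40.

334.40°F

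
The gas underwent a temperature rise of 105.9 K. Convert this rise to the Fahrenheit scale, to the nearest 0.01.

Only the scale ratio 1.8 matters for a change in temperature.
105.9 × 1.8 = 190.62.

190.62°F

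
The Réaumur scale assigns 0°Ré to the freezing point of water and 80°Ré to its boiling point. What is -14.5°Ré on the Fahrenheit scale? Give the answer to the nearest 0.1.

-0.6°F

Linear interpolation between the fixed points: C = (-14.5 - 0) × 100 / (80 - 0) = -18.1250°C.
Then -18.1250 × 1.8 + 32 = -0.6°F.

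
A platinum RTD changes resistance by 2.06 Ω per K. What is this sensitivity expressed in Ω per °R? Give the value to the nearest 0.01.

The quantity depends on a temperature interval, so only the ratio of degree sizes applies; the offset between the scales is irrelevant.
A change of 1°R is a change of 5/9 K, so per °R the value is 2.06 × 5/9 = 1.14.

1.14 Ω per °R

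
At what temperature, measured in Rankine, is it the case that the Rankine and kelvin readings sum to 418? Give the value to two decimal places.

Let R be the Rankine reading. The kelvin reading is K = 5/9·R.
Require R + K = 418: (14/9)·R = 418.
R = (418) / (14/9) = 268.71.

268.71°R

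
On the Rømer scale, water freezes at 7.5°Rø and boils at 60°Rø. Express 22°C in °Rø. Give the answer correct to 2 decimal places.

19.05°Rø

Linearly onto the Rømer scale: 7.5 + (22.0000 / 100) × (60 - 7.5) = 19.05°Rø.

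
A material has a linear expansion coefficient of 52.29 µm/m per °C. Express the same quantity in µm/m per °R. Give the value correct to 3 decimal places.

Since only a temperature interval is involved, the additive offset between the scales drops out.
A change of 1°R is a change of 5/9°C, so per °R the value is 52.29 × 5/9 = 29.050.

29.050 µm/m per °R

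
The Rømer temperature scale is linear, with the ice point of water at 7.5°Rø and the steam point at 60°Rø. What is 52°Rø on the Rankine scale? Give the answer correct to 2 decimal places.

644.24°R

Linear interpolation between the fixed points: C = (52 - 7.5) × 100 / (60 - 7.5) = 84.7619°C.
Then 84.7619 × 1.8 + 491.67 = 644.24°R.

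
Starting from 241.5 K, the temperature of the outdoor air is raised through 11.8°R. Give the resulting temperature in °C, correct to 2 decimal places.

Initial temperature in Celsius: 241.5 - 273.15 = -31.6500°C.
The 11.8°R change is an interval, so only the factor 5/9 applies: +11.8 × 5/9 = +6.5556°C.
Final Celsius temperature: -31.6500 + 6.5556 = -25.0944°C.

-25.09°C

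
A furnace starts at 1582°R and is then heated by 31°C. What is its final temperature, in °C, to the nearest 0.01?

636.74°C

Initial temperature in Celsius: (1582 - 491.67) × 5/9 = 605.7389°C.
Final Celsius temperature: 605.7389 + 31.0000 = 636.7389°C.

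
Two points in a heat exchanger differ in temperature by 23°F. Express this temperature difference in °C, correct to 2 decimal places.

12.78°C

An interval of 1°F corresponds to 5/9°C.
23 × 5/9 = 12.78.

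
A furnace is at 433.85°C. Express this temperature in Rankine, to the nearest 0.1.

In Rankine: 433.8500 × 1.8 + 491.67 = 1272.6°R.

1272.6°R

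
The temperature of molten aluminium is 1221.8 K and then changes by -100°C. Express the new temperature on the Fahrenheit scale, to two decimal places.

1559.57°F

Initial temperature in Celsius: 1221.8 - 273.15 = 948.6500°C.
Final Celsius temperature: 948.6500 - 100.0000 = 848.6500°C.
In Fahrenheit: 848.6500 × 1.8 + 32 = 1559.57°F.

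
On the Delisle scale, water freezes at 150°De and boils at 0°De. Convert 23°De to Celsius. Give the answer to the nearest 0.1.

84.7°C

Linear interpolation between the fixed points: C = (23 - 150) × 100 / (0 - 150) = 84.6667°C.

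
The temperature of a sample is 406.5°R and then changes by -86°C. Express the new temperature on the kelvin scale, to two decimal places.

139.83 K

Initial temperature in Celsius: (406.5 - 491.67) × 5/9 = -47.3167°C.
Final Celsius temperature: -47.3167 - 86.0000 = -133.3167°C.
In kelvin: -133.3167 + 273.15 = 139.83 K.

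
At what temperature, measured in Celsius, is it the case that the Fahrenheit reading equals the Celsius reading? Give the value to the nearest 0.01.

-40.00°C

Let C be the Celsius reading. The Fahrenheit reading is F = 1.8·C + 32.
Set F = C: 1.8·C + 32 = C.
(0.8)·C = -32  ⇒  C = -40.00.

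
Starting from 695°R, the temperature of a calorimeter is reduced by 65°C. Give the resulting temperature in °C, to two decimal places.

Initial temperature in Celsius: (695 - 491.67) × 5/9 = 112.9611°C.
Final Celsius temperature: 112.9611 - 65.0000 = 47.9611°C.

47.96°C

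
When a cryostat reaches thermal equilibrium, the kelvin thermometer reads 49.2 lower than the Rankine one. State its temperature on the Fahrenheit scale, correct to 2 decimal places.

-348.97°F

Let x be the Rankine reading; then the kelvin reading is 5/9·x.
(5/9·x) - x = -49.2  ⇒  (-4/9)·x = -49.2  ⇒  x = 110.7000°R.
In Celsius: (110.7 - 491.67) × 5/9 = -211.6500°C.
In Fahrenheit: -211.6500 × 1.8 + 32 = -348.97°F.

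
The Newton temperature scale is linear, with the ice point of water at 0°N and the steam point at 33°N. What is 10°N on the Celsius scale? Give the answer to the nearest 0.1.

Linear interpolation between the fixed points: C = (10 - 0) × 100 / (33 - 0) = 30.3030°C.

30.3°C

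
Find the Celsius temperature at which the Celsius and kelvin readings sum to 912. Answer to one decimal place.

Let C be the Celsius reading. The kelvin reading is K = 1·C + 273.15.
Require C + K = 912: (2)·C + 273.15 = 912.
C = (912 - 273.15) / (2) = 319.4.

319.4°C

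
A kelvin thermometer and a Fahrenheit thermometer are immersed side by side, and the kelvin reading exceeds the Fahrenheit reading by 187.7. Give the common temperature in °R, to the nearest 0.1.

611.9°R

Let x be the kelvin reading; then the Fahrenheit reading is 1.8·x - 459.67.
(1.8·x - 459.67) - x = -187.7  ⇒  (0.8)·x = 271.97  ⇒  x = 339.9625 K.
In Celsius: 339.9625 - 273.15 = 66.8125°C.
In Rankine: 66.8125 × 1.8 + 491.67 = 611.9°R.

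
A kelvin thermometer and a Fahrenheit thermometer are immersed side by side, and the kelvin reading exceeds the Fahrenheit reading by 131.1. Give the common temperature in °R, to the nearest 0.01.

739.28°R

Let x be the kelvin reading; then the Fahrenheit reading is 1.8·x - 459.67.
(1.8·x - 459.67) - x = -131.1  ⇒  (0.8)·x = 328.57  ⇒  x = 410.7125 K.
In Celsius: 410.7125 - 273.15 = 137.5625°C.
In Rankine: 137.5625 × 1.8 + 491.67 = 739.28°R.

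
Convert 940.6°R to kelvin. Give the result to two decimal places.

In Celsius: (940.6 - 491.67) × 5/9 = 249.4056°C.
In kelvin: 249.4056 + 273.15 = 522.56 K.

522.56 K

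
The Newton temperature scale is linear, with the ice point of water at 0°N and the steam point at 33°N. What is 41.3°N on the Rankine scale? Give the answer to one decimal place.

716.9°R

Linear interpolation between the fixed points: C = (41.3 - 0) × 100 / (33 - 0) = 125.1515°C.
Then 125.1515 × 1.8 + 491.67 = 716.9°R.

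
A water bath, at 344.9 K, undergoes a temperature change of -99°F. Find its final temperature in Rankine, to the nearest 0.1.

521.8°R

Initial temperature in Celsius: 344.9 - 273.15 = 71.7500°C.
The 99°F change is an interval, so only the factor 5/9 applies: -99 × 5/9 = -55.0000°C.
Final Celsius temperature: 71.7500 - 55.0000 = 16.7500°C.
In Rankine: 16.7500 × 1.8 + 491.67 = 521.8°R.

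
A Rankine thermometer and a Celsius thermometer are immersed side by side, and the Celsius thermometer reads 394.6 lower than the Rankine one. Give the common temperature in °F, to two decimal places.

Let x be the Rankine reading; then the Celsius reading is 5/9·x - 273.15.
(5/9·x - 273.15) - x = -394.6  ⇒  (-4/9)·x = -121.45  ⇒  x = 273.2625°R.
In Celsius: (273.2625 - 491.67) × 5/9 = -121.3375°C.
In Fahrenheit: -121.3375 × 1.8 + 32 = -186.41°F.

-186.41°F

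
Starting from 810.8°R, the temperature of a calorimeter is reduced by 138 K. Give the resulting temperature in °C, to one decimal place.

39.3°C

Initial temperature in Celsius: (810.8 - 491.67) × 5/9 = 177.2944°C.
The 138 K change is an interval; Kelvin and Celsius degrees are the same size, so ΔC = -138°C.
Final Celsius temperature: 177.2944 - 138.0000 = 39.2944°C.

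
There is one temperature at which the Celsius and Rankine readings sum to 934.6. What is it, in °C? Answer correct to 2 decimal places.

Let C be the Celsius reading. The Rankine reading is R = 1.8·C + 491.67.
Require C + R = 934.6: (2.8)·C + 491.67 = 934.6.
C = (934.6 - 491.67) / (2.8) = 158.19.

158.19°C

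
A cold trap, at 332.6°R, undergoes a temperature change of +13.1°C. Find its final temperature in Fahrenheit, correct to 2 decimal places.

-103.49°F

Initial temperature in Celsius: (332.6 - 491.67) × 5/9 = -88.3722°C.
Final Celsius temperature: -88.3722 + 13.1000 = -75.2722°C.
In Fahrenheit: -75.2722 × 1.8 + 32 = -103.49°F.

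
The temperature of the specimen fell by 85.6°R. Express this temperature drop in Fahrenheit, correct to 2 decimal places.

85.60°F

Rankine and Fahrenheit degrees are the same size, so the interval is unchanged: 85.60.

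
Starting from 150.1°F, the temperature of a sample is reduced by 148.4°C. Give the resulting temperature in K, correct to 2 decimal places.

Initial temperature in Celsius: (150.1 - 32) × 5/9 = 65.6111°C.
Final Celsius temperature: 65.6111 - 148.4000 = -82.7889°C.
In kelvin: -82.7889 + 273.15 = 190.36 K.

190.36 K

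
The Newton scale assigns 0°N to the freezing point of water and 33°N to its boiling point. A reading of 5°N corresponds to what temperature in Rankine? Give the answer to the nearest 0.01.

518.94°R

Linear interpolation between the fixed points: C = (5 - 0) × 100 / (33 - 0) = 15.1515°C.
Then 15.1515 × 1.8 + 491.67 = 518.94°R.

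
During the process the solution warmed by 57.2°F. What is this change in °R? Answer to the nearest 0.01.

Fahrenheit and Rankine degrees are the same size, so the interval is unchanged: 57.20.

57.20°R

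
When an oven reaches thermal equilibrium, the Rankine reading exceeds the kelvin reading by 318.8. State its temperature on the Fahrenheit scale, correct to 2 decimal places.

257.63°F

Let x be the kelvin reading; then the Rankine reading is 1.8·x.
(1.8·x) - x = 318.8  ⇒  (0.8)·x = 318.8  ⇒  x = 398.5000 K.
In Celsius: 398.5 - 273.15 = 125.3500°C.
In Fahrenheit: 125.3500 × 1.8 + 32 = 257.63°F.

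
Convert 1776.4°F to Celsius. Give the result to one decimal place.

In Celsius: (1776.4 - 32) × 5/9 = 969.1111°C.

969.1°C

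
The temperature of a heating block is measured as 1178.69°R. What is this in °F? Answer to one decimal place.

In Celsius: (1178.69 - 491.67) × 5/9 = 381.6778°C.
In Fahrenheit: 381.6778 × 1.8 + 32 = 719.0°F.

719.0°F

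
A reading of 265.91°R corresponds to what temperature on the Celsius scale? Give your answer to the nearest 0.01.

In Celsius: (265.91 - 491.67) × 5/9 = -125.4222°C.

-125.42°C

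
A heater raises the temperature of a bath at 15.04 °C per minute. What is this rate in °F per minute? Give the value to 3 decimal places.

The quantity depends on a temperature interval, so only the ratio of degree sizes applies; the offset between the scales is irrelevant.
A change of 1°C is a change of 1.8°F, so 15.04 × 1.8 = 27.072.

27.072 °F/minute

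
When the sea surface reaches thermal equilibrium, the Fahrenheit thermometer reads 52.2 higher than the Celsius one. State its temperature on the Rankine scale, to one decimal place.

Let x be the Celsius reading; then the Fahrenheit reading is 1.8·x + 32.
(1.8·x + 32) - x = 52.2  ⇒  (0.8)·x = 20.2  ⇒  x = 25.2500°C.
In Rankine: 25.2500 × 1.8 + 491.67 = 537.1°R.

537.1°R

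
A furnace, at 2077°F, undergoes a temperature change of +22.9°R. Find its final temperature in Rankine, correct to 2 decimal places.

2559.57°R

Initial temperature in Celsius: (2077 - 32) × 5/9 = 1136.1111°C.
The 22.9°R change is an interval, so only the factor 5/9 applies: +22.9 × 5/9 = +12.7222°C.
Final Celsius temperature: 1136.1111 + 12.7222 = 1148.8333°C.
In Rankine: 1148.8333 × 1.8 + 491.67 = 2559.57°R.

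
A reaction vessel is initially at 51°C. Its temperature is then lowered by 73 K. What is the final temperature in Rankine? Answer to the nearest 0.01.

452.07°R

The 73 K change is an interval; Kelvin and Celsius degrees are the same size, so ΔC = -73°C.
Final Celsius temperature: 51.0000 - 73.0000 = -22.0000°C.
In Rankine: -22.0000 × 1.8 + 491.67 = 452.07°R.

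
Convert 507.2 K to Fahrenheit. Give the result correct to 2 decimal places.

In Celsius: 507.2 - 273.15 = 234.0500°C.
In Fahrenheit: 234.0500 × 1.8 + 32 = 453.29°F.

453.29°F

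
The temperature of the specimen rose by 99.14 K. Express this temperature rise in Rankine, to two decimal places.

Only the scale ratio 1.8 matters for a change in temperature.
99.14 × 1.8 = 178.45.

178.45°R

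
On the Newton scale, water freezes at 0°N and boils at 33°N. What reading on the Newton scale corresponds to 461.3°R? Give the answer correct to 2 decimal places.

-5.57°N

First in Celsius: (461.3 - 491.67) × 5/9 = -16.8722°C.
Linearly onto the Newton scale: 0 + (-16.8722 / 100) × (33 - 0) = -5.57°N.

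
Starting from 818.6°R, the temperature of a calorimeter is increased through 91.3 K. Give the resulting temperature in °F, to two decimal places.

Initial temperature in Celsius: (818.6 - 491.67) × 5/9 = 181.6278°C.
The 91.3 K change is an interval; Kelvin and Celsius degrees are the same size, so ΔC = +91.3°C.
Final Celsius temperature: 181.6278 + 91.3000 = 272.9278°C.
In Fahrenheit: 272.9278 × 1.8 + 32 = 523.27°F.

523.27°F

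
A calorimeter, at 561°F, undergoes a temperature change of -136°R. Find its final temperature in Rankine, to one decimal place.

884.7°R

Initial temperature in Celsius: (561 - 32) × 5/9 = 293.8889°C.
The 136°R change is an interval, so only the factor 5/9 applies: -136 × 5/9 = -75.5556°C.
Final Celsius temperature: 293.8889 - 75.5556 = 218.3333°C.
In Rankine: 218.3333 × 1.8 + 491.67 = 884.7°R.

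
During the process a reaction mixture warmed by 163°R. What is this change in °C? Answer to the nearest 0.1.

Only the scale ratio 5/9 matters for a change in temperature.
163 × 5/9 = 90.6.

90.6°C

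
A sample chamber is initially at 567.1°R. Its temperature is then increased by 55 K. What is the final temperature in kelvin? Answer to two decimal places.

Initial temperature in Celsius: (567.1 - 491.67) × 5/9 = 41.9056°C.
The 55 K change is an interval; Kelvin and Celsius degrees are the same size, so ΔC = +55°C.
Final Celsius temperature: 41.9056 + 55.0000 = 96.9056°C.
In kelvin: 96.9056 + 273.15 = 370.06 K.

370.06 K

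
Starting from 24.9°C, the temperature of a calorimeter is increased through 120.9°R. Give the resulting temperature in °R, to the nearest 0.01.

657.39°R

The 120.9°R change is an interval, so only the factor 5/9 applies: +120.9 × 5/9 = +67.1667°C.
Final Celsius temperature: 24.9000 + 67.1667 = 92.0667°C.
In Rankine: 92.0667 × 1.8 + 491.67 = 657.39°R.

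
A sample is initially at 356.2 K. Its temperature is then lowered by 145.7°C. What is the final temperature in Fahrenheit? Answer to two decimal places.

-80.77°F

Initial temperature in Celsius: 356.2 - 273.15 = 83.0500°C.
Final Celsius temperature: 83.0500 - 145.7000 = -62.6500°C.
In Fahrenheit: -62.6500 × 1.8 + 32 = -80.77°F.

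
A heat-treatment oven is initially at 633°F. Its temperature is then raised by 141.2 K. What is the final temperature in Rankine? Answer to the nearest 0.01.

Initial temperature in Celsius: (633 - 32) × 5/9 = 333.8889°C.
The 141.2 K change is an interval; Kelvin and Celsius degrees are the same size, so ΔC = +141.2°C.
Final Celsius temperature: 333.8889 + 141.2000 = 475.0889°C.
In Rankine: 475.0889 × 1.8 + 491.67 = 1346.83°R.

1346.83°R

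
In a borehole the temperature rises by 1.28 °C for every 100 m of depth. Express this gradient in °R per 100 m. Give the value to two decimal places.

2.30 °R/100 m

The quantity depends on a temperature interval, so only the ratio of degree sizes applies; the offset between the scales is irrelevant.
A change of 1°C is a change of 1.8°R, so 1.28 × 1.8 = 2.30.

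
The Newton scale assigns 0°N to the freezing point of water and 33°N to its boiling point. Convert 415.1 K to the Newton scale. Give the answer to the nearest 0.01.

46.84°N

First in Celsius: 415.1 - 273.15 = 141.9500°C.
Linearly onto the Newton scale: 0 + (141.9500 / 100) × (33 - 0) = 46.84°N.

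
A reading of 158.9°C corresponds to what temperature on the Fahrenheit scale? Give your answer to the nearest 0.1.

318.0°F

In Fahrenheit: 158.9000 × 1.8 + 32 = 318.0°F.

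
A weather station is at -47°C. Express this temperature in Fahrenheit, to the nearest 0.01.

-52.60°F

In Fahrenheit: -47.0000 × 1.8 + 32 = -52.60°F.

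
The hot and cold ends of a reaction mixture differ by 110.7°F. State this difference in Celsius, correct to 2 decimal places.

For a temperature interval the offset drops out; only the factor 5/9 applies.
110.7 × 5/9 = 61.50.

61.50°C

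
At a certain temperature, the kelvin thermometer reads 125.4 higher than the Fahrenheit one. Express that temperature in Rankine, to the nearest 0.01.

752.11°R

Let x be the Fahrenheit reading; then the kelvin reading is 5/9·x + 255.372.
(5/9·x + 255.372) - x = 125.4  ⇒  (-4/9)·x = -129.972  ⇒  x = 292.4375°F.
In Celsius: (292.4375 - 32) × 5/9 = 144.6875°C.
In Rankine: 144.6875 × 1.8 + 491.67 = 752.11°R.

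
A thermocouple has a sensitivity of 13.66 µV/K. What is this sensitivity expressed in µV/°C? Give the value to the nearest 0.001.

Since only a temperature interval is involved, the additive offset between the scales drops out.
A change of 1°C is a change of 1 K, so per °C the value is 13.66 × 1 = 13.660.

13.660 µV/°C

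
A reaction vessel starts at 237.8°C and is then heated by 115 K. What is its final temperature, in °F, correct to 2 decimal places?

667.04°F

The 115 K change is an interval; Kelvin and Celsius degrees are the same size, so ΔC = +115°C.
Final Celsius temperature: 237.8000 + 115.0000 = 352.8000°C.
In Fahrenheit: 352.8000 × 1.8 + 32 = 667.04°F.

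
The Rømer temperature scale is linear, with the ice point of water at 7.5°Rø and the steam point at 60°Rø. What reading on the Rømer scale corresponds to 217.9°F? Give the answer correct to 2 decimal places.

61.72°Rø

First in Celsius: (217.9 - 32) × 5/9 = 103.2778°C.
Linearly onto the Rømer scale: 7.5 + (103.2778 / 100) × (60 - 7.5) = 61.72°Rø.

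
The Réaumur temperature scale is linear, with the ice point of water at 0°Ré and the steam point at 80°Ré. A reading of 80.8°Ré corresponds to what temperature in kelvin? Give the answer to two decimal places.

374.15 K

Linear interpolation between the fixed points: C = (80.8 - 0) × 100 / (80 - 0) = 101.0000°C.
Then 101.0000 + 273.15 = 374.15 K.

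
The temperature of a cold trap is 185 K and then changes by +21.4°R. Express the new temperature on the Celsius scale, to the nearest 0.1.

Initial temperature in Celsius: 185 - 273.15 = -88.1500°C.
The 21.4°R change is an interval, so only the factor 5/9 applies: +21.4 × 5/9 = +11.8889°C.
Final Celsius temperature: -88.1500 + 11.8889 = -76.2611°C.

-76.3°C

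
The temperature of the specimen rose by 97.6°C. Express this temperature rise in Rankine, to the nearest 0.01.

For a temperature interval the offset drops out; only the factor 1.8 applies.
97.6 × 1.8 = 175.68.

175.68°R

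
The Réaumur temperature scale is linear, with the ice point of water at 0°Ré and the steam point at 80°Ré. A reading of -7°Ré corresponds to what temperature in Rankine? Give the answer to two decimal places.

475.92°R

Linear interpolation between the fixed points: C = (-7 - 0) × 100 / (80 - 0) = -8.7500°C.
Then -8.7500 × 1.8 + 491.67 = 475.92°R.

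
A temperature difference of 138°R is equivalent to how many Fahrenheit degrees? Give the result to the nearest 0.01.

138.00°F

Rankine and Fahrenheit degrees are the same size, so the interval is unchanged: 138.00.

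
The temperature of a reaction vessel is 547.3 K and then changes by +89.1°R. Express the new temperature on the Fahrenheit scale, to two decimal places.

614.57°F

Initial temperature in Celsius: 547.3 - 273.15 = 274.1500°C.
The 89.1°R change is an interval, so only the factor 5/9 applies: +89.1 × 5/9 = +49.5000°C.
Final Celsius temperature: 274.1500 + 49.5000 = 323.6500°C.
In Fahrenheit: 323.6500 × 1.8 + 32 = 614.57°F.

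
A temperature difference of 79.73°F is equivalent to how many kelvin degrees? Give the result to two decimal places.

44.29 K

An interval of 1°F corresponds to 5/9 K.
79.73 × 5/9 = 44.29.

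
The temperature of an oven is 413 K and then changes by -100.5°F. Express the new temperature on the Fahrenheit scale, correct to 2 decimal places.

183.23°F

Initial temperature in Celsius: 413 - 273.15 = 139.8500°C.
The 100.5°F change is an interval, so only the factor 5/9 applies: -100.5 × 5/9 = -55.8333°C.
Final Celsius temperature: 139.8500 - 55.8333 = 84.0167°C.
In Fahrenheit: 84.0167 × 1.8 + 32 = 183.23°F.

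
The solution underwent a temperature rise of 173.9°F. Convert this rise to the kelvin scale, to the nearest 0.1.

96.6 K

For a temperature interval the offset drops out; only the factor 5/9 applies.
173.9 × 5/9 = 96.6.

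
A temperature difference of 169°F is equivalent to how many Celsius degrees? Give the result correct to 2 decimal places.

93.89°C

Only the scale ratio 5/9 matters for a change in temperature.
169 × 5/9 = 93.89.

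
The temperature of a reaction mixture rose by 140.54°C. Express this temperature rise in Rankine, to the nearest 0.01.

252.97°R

Only the scale ratio 1.8 matters for a change in temperature.
140.54 × 1.8 = 252.97.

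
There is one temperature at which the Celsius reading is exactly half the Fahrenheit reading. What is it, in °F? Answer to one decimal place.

Let F be the Fahrenheit reading. The Celsius reading is C = 5/9·F - 17.7778.
Require C = 0.5·F: 5/9·F - 17.7778 = 0.5·F.
(1/18)·F = 17.7778  ⇒  F = 320.0.

320.0°F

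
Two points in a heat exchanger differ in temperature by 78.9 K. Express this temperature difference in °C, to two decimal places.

78.90°C

Kelvin and Celsius degrees are the same size, so the interval is unchanged: 78.90.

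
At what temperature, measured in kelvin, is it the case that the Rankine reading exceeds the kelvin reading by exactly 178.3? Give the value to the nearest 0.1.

Let K be the kelvin reading. The Rankine reading is R = 1.8·K.
Require R - K = 178.3: (0.8)·K = 178.3.
K = (178.3) / (0.8) = 222.9.

222.9 K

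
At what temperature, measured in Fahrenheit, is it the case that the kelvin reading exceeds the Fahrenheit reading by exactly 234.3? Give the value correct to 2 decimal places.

Let F be the Fahrenheit reading. The kelvin reading is K = 5/9·F + 255.372.
Require K - F = 234.3: (-4/9)·F + 255.372 = 234.3.
F = (234.3 - 255.372) / (-4/9) = 47.41.

47.41°F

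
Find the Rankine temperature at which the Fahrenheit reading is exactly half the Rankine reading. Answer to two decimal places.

919.34°R

Let R be the Rankine reading. The Fahrenheit reading is F = 1·R - 459.67.
Require F = 0.5·R: 1·R - 459.67 = 0.5·R.
(0.5)·R = 459.67  ⇒  R = 919.34.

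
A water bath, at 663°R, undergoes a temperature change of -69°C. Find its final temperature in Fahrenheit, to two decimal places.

79.13°F

Initial temperature in Celsius: (663 - 491.67) × 5/9 = 95.1833°C.
Final Celsius temperature: 95.1833 - 69.0000 = 26.1833°C.
In Fahrenheit: 26.1833 × 1.8 + 32 = 79.13°F.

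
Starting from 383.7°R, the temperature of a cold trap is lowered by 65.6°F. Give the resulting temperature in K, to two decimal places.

Initial temperature in Celsius: (383.7 - 491.67) × 5/9 = -59.9833°C.
The 65.6°F change is an interval, so only the factor 5/9 applies: -65.6 × 5/9 = -36.4444°C.
Final Celsius temperature: -59.9833 - 36.4444 = -96.4278°C.
In kelvin: -96.4278 + 273.15 = 176.72 K.

176.72 K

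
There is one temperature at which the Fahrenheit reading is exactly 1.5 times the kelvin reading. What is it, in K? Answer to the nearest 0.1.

Let K be the kelvin reading. The Fahrenheit reading is F = 1.8·K - 459.67.
Require F = 1.5·K: 1.8·K - 459.67 = 1.5·K.
(0.3)·K = 459.67  ⇒  K = 1532.2.

1532.2 K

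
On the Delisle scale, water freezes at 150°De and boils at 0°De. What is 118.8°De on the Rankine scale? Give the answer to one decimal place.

529.1°R

Linear interpolation between the fixed points: C = (118.8 - 150) × 100 / (0 - 150) = 20.8000°C.
Then 20.8000 × 1.8 + 491.67 = 529.1°R.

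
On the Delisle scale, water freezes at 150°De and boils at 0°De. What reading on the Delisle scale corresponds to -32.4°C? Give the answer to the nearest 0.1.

198.6°De

Linearly onto the Delisle scale: 150 + (-32.4000 / 100) × (0 - 150) = 198.6°De.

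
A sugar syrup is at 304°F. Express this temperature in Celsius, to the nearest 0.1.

In Celsius: (304 - 32) × 5/9 = 151.1111°C.

151.1°C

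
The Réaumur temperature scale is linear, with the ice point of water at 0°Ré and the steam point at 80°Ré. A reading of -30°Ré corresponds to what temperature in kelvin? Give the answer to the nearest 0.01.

235.65 K

Linear interpolation between the fixed points: C = (-30 - 0) × 100 / (80 - 0) = -37.5000°C.
Then -37.5000 + 273.15 = 235.65 K.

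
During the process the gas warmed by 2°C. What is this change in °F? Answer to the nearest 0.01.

3.60°F

For a temperature interval the offset drops out; only the factor 1.8 applies.
2 × 1.8 = 3.60.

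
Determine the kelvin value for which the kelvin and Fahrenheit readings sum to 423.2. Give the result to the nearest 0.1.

315.3 K

Let K be the kelvin reading. The Fahrenheit reading is F = 1.8·K - 459.67.
Require K + F = 423.2: (2.8)·K - 459.67 = 423.2.
K = (423.2 + 459.67) / (2.8) = 315.3.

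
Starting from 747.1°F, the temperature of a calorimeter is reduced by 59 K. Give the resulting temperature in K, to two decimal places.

Initial temperature in Celsius: (747.1 - 32) × 5/9 = 397.2778°C.
The 59 K change is an interval; Kelvin and Celsius degrees are the same size, so ΔC = -59°C.
Final Celsius temperature: 397.2778 - 59.0000 = 338.2778°C.
In kelvin: 338.2778 + 273.15 = 611.43 K.

611.43 K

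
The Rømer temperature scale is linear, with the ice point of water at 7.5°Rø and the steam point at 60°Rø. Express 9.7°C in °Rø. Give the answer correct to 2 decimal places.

12.59°Rø

Linearly onto the Rømer scale: 7.5 + (9.7000 / 100) × (60 - 7.5) = 12.59°Rø.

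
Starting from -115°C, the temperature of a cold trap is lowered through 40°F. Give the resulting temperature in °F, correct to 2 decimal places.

The 40°F change is an interval, so only the factor 5/9 applies: -40 × 5/9 = -22.2222°C.
Final Celsius temperature: -115.0000 - 22.2222 = -137.2222°C.
In Fahrenheit: -137.2222 × 1.8 + 32 = -215.00°F.

-215.00°F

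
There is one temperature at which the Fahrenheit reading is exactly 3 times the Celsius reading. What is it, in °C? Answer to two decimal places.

26.67°C

Let C be the Celsius reading. The Fahrenheit reading is F = 1.8·C + 32.
Require F = 3·C: 1.8·C + 32 = 3·C.
(-1.2)·C = -32  ⇒  C = 26.67.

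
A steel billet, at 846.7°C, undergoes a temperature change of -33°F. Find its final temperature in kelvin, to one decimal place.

1101.5 K

The 33°F change is an interval, so only the factor 5/9 applies: -33 × 5/9 = -18.3333°C.
Final Celsius temperature: 846.7000 - 18.3333 = 828.3667°C.
In kelvin: 828.3667 + 273.15 = 1101.5 K.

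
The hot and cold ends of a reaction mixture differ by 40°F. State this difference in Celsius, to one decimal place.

22.2°C

For a temperature interval the offset drops out; only the factor 5/9 applies.
40 × 5/9 = 22.2.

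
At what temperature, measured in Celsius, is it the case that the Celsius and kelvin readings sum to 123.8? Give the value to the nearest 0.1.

-74.7°C

Let C be the Celsius reading. The kelvin reading is K = 1·C + 273.15.
Require C + K = 123.8: (2)·C + 273.15 = 123.8.
C = (123.8 - 273.15) / (2) = -74.7.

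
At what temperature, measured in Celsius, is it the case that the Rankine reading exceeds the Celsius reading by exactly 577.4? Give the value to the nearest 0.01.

Let C be the Celsius reading. The Rankine reading is R = 1.8·C + 491.67.
Require R - C = 577.4: (0.8)·C + 491.67 = 577.4.
C = (577.4 - 491.67) / (0.8) = 107.16.

107.16°C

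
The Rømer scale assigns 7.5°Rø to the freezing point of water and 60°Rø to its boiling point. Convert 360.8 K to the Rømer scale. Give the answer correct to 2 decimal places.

First in Celsius: 360.8 - 273.15 = 87.6500°C.
Linearly onto the Rømer scale: 7.5 + (87.6500 / 100) × (60 - 7.5) = 53.52°Rø.

53.52°Rø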